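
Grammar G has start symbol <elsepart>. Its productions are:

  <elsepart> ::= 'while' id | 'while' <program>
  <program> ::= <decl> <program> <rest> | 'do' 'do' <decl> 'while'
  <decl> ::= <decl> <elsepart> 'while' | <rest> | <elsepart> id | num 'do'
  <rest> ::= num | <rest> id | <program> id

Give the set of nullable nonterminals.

No nonterminal has an empty production or an RHS whose symbols are all nullable.

{ } (none)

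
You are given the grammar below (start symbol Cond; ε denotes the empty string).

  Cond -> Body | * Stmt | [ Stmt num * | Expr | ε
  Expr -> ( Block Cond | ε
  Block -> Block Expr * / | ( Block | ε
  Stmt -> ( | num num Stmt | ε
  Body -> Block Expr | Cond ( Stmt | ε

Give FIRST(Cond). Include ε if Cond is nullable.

{ (, *, [, ε }

From Cond -> Body: add FIRST(Body) = { (, *, [, ε } (including ε since Body is nullable).
Cond -> * Stmt contributes {*}.
Cond -> [ Stmt num * contributes {[}.
From Cond -> Expr: add FIRST(Expr) = { (, ε } (including ε since Expr is nullable).
Cond -> ε contributes ε.
Union: FIRST(Cond) = { (, *, [, ε }.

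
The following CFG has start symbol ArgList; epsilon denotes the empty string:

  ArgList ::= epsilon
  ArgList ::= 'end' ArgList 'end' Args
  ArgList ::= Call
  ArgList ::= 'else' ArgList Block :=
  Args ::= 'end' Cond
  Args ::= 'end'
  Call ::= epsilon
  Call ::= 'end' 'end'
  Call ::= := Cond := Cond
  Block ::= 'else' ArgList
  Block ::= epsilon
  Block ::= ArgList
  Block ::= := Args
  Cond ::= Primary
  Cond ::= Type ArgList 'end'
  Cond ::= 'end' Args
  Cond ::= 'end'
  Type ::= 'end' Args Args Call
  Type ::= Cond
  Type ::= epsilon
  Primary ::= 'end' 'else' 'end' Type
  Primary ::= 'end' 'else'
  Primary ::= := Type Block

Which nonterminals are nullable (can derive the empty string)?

{ ArgList, Block, Call, Type }

Directly nullable (have an epsilon-production): ArgList, Call, Block, Type.
No other nonterminal has a production whose RHS symbols are all nullable.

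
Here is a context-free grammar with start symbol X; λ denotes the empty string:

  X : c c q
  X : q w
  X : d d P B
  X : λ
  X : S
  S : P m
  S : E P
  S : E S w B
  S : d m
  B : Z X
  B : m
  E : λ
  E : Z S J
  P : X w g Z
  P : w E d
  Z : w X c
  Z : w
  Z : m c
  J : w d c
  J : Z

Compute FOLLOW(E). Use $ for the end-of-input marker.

{ c, d, m, q, w }

In S : E P: add FIRST(P) = { c, d, m, q, w }.
In S : E S w B: add FIRST(S w B) = { c, d, m, q, w }.
In P : w E d: add FIRST(d) = { d }.
Union: FOLLOW(E) = { c, d, m, q, w }.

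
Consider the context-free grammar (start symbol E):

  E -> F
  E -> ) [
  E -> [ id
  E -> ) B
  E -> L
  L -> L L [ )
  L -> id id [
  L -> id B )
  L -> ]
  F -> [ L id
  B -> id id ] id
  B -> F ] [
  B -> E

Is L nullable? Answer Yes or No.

No nonterminal in this grammar is nullable.
No production of L has an RHS whose symbols are all nullable, so L is not nullable.

No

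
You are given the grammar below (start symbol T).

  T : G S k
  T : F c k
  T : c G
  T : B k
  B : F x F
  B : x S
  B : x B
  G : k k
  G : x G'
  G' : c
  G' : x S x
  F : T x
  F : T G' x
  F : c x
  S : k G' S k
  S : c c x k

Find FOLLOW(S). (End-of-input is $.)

In T : G S k: add FIRST(k) = { k }.
In B : x S: S is at the end, add FOLLOW(B) = { k }.
In G' : x S x: add FIRST(x) = { x }.
In S : k G' S k: add FIRST(k) = { k }.
Union: FOLLOW(S) = { k, x }.

{ k, x }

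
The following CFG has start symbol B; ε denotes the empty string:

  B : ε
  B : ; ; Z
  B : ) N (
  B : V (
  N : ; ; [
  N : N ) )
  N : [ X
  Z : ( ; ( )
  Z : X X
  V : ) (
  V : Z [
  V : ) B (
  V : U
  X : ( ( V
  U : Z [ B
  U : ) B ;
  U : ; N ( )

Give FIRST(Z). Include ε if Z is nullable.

Z : ( ; ( ) contributes {(}.
From Z : X X: add FIRST(X) = { ( }.
Union: FIRST(Z) = { ( }.

{ ( }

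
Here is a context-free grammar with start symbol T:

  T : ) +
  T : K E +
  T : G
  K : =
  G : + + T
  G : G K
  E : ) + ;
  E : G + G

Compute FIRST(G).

{ + }

G : + + T contributes {+}.
From G : G K: add FIRST(G) = { + }.
Union: FIRST(G) = { + }.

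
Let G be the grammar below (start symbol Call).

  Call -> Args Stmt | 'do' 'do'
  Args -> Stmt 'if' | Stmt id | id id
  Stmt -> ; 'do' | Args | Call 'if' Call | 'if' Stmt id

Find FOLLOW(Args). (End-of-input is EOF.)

{ EOF, 'do', 'if', ;, id }

In Call -> Args Stmt: add FIRST(Stmt) = { 'do', 'if', ;, id }.
In Stmt -> Args: Args is at the end, add FOLLOW(Stmt) = { EOF, 'if', id }.
Union: FOLLOW(Args) = { EOF, 'do', 'if', ;, id }.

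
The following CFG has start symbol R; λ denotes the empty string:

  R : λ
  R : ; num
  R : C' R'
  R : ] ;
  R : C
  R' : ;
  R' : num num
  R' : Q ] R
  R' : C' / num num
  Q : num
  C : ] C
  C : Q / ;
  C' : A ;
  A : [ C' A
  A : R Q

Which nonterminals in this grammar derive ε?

Directly nullable (have an λ-production): R.
No other nonterminal has a production whose RHS symbols are all nullable.

{ R }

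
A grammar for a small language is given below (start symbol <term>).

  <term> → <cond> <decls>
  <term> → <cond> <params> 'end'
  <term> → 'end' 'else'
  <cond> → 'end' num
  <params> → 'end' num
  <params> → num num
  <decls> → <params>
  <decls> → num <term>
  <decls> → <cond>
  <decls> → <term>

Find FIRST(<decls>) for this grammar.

From <decls> → <params>: add FIRST(<params>) = { 'end', num }.
<decls> → num <term> contributes {num}.
From <decls> → <cond>: add FIRST(<cond>) = { 'end' }.
From <decls> → <term>: add FIRST(<term>) = { 'end' }.
Union: FIRST(<decls>) = { 'end', num }.

{ 'end', num }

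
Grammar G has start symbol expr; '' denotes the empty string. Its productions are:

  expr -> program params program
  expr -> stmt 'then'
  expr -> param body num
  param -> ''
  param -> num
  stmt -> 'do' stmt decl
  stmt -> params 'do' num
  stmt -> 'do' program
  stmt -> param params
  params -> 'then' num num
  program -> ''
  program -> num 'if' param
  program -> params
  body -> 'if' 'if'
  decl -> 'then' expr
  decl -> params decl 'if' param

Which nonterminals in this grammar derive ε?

{ param, program }

Directly nullable (have an ''-production): param, program.
No other nonterminal has a production whose RHS symbols are all nullable.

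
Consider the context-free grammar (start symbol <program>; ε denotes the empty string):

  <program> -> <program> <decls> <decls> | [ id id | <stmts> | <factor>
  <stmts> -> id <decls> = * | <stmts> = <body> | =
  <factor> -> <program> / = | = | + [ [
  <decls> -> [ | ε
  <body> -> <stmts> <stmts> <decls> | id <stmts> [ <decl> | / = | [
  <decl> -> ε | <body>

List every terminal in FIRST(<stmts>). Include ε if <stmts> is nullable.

{ =, id }

<stmts> -> id <decls> = * contributes {id}.
From <stmts> -> <stmts> = <body>: add FIRST(<stmts>) = { =, id }.
<stmts> -> = contributes {=}.
Union: FIRST(<stmts>) = { =, id }.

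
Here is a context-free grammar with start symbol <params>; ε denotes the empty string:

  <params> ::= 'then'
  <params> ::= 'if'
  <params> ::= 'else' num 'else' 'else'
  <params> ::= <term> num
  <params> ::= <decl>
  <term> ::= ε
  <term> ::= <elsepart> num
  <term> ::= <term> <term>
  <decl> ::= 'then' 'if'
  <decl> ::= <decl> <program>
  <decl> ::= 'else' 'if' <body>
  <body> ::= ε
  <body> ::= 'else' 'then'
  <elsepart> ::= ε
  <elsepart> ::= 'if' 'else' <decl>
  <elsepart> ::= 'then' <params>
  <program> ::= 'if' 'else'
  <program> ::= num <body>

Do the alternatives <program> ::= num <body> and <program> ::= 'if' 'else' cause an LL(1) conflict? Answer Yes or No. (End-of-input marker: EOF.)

No

FIRST(num <body>) = { num } and FIRST('if' 'else') = { 'if' }.
The FIRST sets are disjoint and neither alternative is nullable — no conflict.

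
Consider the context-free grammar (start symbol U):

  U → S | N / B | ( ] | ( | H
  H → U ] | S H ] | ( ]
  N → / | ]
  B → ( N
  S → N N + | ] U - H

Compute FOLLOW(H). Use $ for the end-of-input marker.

In U → H: H is at the end, add FOLLOW(U) = { $, -, ] }.
In H → S H ]: add FIRST(]) = { ] }.
In S → ] U - H: H is at the end, add FOLLOW(S) = { $, (, -, /, ] }.
Union: FOLLOW(H) = { $, (, -, /, ] }.

{ $, (, -, /, ] }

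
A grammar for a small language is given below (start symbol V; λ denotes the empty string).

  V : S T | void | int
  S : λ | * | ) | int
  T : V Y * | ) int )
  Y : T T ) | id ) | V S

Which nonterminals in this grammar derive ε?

Directly nullable (have an λ-production): S.
No other nonterminal has a production whose RHS symbols are all nullable.

{ S }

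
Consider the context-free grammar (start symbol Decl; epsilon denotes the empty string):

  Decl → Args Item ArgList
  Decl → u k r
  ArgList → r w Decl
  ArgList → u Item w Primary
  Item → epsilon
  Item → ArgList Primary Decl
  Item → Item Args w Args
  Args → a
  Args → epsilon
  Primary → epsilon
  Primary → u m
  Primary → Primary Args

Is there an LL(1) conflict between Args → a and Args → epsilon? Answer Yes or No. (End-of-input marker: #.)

FIRST(a) = { a } and FIRST(epsilon) = { epsilon }.
The second alternative is nullable and FOLLOW(Args) = { #, a, r, u, w } shares a with FIRST of the first — conflict.

Yes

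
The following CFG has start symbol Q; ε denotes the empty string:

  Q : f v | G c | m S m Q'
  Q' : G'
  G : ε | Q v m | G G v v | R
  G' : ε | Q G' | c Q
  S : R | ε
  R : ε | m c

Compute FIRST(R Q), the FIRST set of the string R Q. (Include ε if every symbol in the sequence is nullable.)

Add FIRST(R)\{ε} = { m }; R is nullable, continue.
Add FIRST(Q) = { c, f, m, v }; Q is not nullable, stop.

{ c, f, m, v }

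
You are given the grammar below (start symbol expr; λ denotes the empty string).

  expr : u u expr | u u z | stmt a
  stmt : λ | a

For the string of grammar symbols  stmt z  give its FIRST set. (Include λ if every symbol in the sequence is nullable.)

Add FIRST(stmt)\{λ} = { a }; stmt is nullable, continue.
z is a terminal; add {z} and stop.

{ a, z }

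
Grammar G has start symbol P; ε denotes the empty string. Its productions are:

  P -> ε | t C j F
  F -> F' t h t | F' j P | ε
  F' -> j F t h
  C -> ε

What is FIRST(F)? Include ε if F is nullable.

{ j, ε }

From F -> F' t h t: add FIRST(F') = { j }.
From F -> F' j P: add FIRST(F') = { j }.
F -> ε contributes ε.
Union: FIRST(F) = { j, ε }.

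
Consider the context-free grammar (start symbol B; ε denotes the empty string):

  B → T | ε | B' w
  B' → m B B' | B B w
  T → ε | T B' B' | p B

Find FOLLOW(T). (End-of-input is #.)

In B → T: T is at the end, add FOLLOW(B) = { #, m, p, w }.
In T → T B' B': add FIRST(B' B') = { m, p, w }.
Union: FOLLOW(T) = { #, m, p, w }.

{ #, m, p, w }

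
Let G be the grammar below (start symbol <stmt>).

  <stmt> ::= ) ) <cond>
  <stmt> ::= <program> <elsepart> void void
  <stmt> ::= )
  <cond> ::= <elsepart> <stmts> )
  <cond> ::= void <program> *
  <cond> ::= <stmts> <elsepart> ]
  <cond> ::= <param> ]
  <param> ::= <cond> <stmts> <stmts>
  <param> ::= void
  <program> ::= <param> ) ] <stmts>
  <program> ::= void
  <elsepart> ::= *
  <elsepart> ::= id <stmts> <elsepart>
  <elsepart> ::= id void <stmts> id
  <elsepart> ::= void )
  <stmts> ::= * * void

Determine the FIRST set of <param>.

{ *, id, void }

From <param> ::= <cond> <stmts> <stmts>: add FIRST(<cond>) = { *, id, void }.
<param> ::= void contributes {void}.
Union: FIRST(<param>) = { *, id, void }.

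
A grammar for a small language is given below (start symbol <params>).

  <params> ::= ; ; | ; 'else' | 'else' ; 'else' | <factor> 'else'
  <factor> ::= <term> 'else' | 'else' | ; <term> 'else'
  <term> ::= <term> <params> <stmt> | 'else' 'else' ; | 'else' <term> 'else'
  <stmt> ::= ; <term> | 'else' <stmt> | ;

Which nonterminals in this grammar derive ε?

{ } (none)

No nonterminal has an empty production or an RHS whose symbols are all nullable.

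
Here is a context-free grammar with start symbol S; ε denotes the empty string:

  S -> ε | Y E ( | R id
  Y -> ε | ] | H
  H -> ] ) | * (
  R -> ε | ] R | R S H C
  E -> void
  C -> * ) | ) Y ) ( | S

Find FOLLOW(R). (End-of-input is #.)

{ *, ], id, void }

In S -> R id: add FIRST(id) = { id }.
In R -> ] R: R is at the end, add FOLLOW(R) = { *, ], id, void }.
In R -> R S H C: add FIRST(S H C) = { *, ], id, void }.
Union: FOLLOW(R) = { *, ], id, void }.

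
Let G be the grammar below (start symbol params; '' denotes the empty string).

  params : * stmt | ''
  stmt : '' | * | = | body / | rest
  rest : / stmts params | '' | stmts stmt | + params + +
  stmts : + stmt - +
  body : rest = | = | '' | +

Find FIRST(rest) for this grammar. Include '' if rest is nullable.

rest : / stmts params contributes {/}.
rest : '' contributes ''.
From rest : stmts stmt: add FIRST(stmts) = { + }.
rest : + params + + contributes {+}.
Union: FIRST(rest) = { +, /, '' }.

{ +, /, '' }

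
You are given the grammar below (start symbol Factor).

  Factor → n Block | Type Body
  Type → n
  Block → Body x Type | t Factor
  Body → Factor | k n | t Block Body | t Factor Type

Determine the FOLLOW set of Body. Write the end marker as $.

In Factor → Type Body: Body is at the end, add FOLLOW(Factor) = { $, k, n, t, x }.
In Block → Body x Type: add FIRST(x Type) = { x }.
In Body → t Block Body: Body is at the end, add FOLLOW(Body) = { $, k, n, t, x }.
Union: FOLLOW(Body) = { $, k, n, t, x }.

{ $, k, n, t, x }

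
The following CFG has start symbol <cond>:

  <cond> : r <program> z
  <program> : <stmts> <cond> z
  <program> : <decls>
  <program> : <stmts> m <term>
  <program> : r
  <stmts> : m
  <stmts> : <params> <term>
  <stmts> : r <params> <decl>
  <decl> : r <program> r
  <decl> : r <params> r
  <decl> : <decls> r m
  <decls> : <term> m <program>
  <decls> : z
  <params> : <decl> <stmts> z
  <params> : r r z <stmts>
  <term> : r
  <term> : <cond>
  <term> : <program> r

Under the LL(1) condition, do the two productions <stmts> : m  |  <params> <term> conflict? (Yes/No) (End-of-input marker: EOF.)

FIRST(m) = { m } and FIRST(<params> <term>) = { m, r, z }.
Both contain m, so the two alternatives are not disjoint — LL(1) conflict.

Yes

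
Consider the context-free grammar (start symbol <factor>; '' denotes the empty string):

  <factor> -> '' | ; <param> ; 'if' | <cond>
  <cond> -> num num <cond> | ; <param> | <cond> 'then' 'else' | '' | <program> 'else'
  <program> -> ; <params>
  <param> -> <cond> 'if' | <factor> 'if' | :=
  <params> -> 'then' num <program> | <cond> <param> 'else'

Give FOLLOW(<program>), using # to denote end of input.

In <cond> -> <program> 'else': add FIRST('else') = { 'else' }.
In <params> -> 'then' num <program>: <program> is at the end, add FOLLOW(<params>) = { 'else' }.
Union: FOLLOW(<program>) = { 'else' }.

{ 'else' }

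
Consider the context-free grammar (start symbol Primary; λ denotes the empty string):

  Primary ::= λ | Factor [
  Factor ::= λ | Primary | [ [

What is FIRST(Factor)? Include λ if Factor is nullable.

{ [, λ }

Factor ::= λ contributes λ.
From Factor ::= Primary: add FIRST(Primary) = { [, λ } (including λ since Primary is nullable).
Factor ::= [ [ contributes {[}.
Union: FIRST(Factor) = { [, λ }.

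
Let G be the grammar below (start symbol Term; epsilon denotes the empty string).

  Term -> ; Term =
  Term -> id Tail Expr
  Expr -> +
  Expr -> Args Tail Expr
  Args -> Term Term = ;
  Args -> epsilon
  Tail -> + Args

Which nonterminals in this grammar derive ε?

{ Args }

Directly nullable (have an epsilon-production): Args.
No other nonterminal has a production whose RHS symbols are all nullable.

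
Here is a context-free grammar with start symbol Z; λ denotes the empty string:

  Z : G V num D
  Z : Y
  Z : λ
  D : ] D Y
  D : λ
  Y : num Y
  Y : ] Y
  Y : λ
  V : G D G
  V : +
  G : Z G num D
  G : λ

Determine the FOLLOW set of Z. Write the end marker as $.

{ $, +, ], num }

Z is the start symbol, so $ ∈ FOLLOW(Z).
In G : Z G num D: add FIRST(G num D) = { +, ], num }.
Union: FOLLOW(Z) = { $, +, ], num }.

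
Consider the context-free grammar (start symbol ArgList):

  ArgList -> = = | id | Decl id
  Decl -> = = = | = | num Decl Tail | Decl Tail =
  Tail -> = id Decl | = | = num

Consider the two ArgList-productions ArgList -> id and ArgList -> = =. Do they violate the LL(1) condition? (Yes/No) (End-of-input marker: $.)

No

FIRST(id) = { id } and FIRST(= =) = { = }.
The FIRST sets are disjoint and neither alternative is nullable — no conflict.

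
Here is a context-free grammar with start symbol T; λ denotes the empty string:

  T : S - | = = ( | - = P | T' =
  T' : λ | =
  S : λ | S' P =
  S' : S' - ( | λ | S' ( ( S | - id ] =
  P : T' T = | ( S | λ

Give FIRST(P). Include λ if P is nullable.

From P : T' T =: T' nullable, take FIRST(T') ∪ FIRST(T) = { (, -, = }.
P : ( S contributes {(}.
P : λ contributes λ.
Union: FIRST(P) = { (, -, =, λ }.

{ (, -, =, λ }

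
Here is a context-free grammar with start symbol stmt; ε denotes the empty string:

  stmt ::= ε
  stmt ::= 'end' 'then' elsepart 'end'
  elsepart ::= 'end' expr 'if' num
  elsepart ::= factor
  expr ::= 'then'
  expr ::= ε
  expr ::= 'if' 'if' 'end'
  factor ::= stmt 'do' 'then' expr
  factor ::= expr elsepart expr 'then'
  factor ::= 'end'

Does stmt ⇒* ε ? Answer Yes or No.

Yes

stmt has an ε-production, so stmt ⇒ ε.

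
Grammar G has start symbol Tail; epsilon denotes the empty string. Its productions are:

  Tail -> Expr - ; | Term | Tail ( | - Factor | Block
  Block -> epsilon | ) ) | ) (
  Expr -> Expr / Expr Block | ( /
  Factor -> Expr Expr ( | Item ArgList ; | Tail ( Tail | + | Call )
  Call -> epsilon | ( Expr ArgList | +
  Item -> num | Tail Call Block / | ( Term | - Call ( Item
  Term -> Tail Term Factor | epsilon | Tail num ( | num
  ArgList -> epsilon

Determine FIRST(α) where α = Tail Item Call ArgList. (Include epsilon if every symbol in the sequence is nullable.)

{ (, ), +, -, /, num }

Add FIRST(Tail)\{epsilon} = { (, ), +, -, /, num }; Tail is nullable, continue.
Add FIRST(Item) = { (, ), +, -, /, num }; Item is not nullable, stop.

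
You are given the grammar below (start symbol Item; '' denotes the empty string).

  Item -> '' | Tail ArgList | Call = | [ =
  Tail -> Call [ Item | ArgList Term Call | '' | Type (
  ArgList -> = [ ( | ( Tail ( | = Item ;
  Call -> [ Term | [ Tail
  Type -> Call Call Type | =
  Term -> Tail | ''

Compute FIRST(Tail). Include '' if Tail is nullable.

From Tail -> Call [ Item: add FIRST(Call) = { [ }.
From Tail -> ArgList Term Call: add FIRST(ArgList) = { (, = }.
Tail -> '' contributes ''.
From Tail -> Type (: add FIRST(Type) = { =, [ }.
Union: FIRST(Tail) = { (, =, [, '' }.

{ (, =, [, '' }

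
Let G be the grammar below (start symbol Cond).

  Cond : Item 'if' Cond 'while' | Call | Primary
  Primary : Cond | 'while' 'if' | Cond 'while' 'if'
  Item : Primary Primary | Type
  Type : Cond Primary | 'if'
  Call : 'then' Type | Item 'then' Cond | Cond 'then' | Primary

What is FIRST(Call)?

{ 'if', 'then', 'while' }

Call : 'then' Type contributes {'then'}.
From Call : Item 'then' Cond: add FIRST(Item) = { 'if', 'then', 'while' }.
From Call : Cond 'then': add FIRST(Cond) = { 'if', 'then', 'while' }.
From Call : Primary: add FIRST(Primary) = { 'if', 'then', 'while' }.
Union: FIRST(Call) = { 'if', 'then', 'while' }.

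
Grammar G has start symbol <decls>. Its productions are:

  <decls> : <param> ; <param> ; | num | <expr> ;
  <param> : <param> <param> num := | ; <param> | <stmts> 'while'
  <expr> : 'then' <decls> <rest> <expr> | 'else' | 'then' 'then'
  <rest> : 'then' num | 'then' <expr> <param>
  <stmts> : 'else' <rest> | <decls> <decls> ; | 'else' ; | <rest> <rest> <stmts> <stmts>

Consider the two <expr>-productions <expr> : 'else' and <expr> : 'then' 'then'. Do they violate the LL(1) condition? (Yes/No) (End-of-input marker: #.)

FIRST('else') = { 'else' } and FIRST('then' 'then') = { 'then' }.
The FIRST sets are disjoint and neither alternative is nullable — no conflict.

No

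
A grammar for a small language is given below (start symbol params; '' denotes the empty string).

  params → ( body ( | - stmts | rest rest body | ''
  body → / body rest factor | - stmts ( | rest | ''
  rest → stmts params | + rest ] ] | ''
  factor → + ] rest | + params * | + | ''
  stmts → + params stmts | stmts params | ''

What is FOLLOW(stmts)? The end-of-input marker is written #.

{ #, (, *, +, -, /, ] }

In params → - stmts: stmts is at the end, add FOLLOW(params) = { #, (, *, +, -, /, ] }.
In body → - stmts (: add FIRST(() = { ( }.
In rest → stmts params: add FIRST(params)\{''} = { (, +, -, / }.
  Since params is nullable, also add FOLLOW(rest) = { #, (, *, +, -, /, ] }.
In stmts → + params stmts: stmts is at the end, add FOLLOW(stmts) = { #, (, *, +, -, /, ] }.
In stmts → stmts params: add FIRST(params)\{''} = { (, +, -, / }.
  Since params is nullable, also add FOLLOW(stmts) = { #, (, *, +, -, /, ] }.
Union: FOLLOW(stmts) = { #, (, *, +, -, /, ] }.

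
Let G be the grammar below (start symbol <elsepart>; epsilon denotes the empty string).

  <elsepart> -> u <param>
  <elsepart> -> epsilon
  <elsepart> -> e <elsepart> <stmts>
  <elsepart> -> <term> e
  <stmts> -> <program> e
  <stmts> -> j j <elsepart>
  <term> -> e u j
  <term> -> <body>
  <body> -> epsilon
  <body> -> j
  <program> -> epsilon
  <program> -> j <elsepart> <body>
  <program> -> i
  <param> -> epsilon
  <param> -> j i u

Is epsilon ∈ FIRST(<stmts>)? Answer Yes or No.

Nullable nonterminals: <body>, <elsepart>, <param>, <program>, <term>.
No production of <stmts> has an RHS whose symbols are all nullable, so <stmts> is not nullable.

No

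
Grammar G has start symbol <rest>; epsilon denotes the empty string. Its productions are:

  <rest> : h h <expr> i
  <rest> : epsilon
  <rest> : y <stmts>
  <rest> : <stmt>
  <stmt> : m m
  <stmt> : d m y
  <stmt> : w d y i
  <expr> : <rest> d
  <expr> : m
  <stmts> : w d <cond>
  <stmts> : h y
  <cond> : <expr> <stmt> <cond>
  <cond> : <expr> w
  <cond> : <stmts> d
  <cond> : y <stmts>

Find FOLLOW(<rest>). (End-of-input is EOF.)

{ EOF, d }

<rest> is the start symbol, so EOF ∈ FOLLOW(<rest>).
In <expr> : <rest> d: add FIRST(d) = { d }.
Union: FOLLOW(<rest>) = { EOF, d }.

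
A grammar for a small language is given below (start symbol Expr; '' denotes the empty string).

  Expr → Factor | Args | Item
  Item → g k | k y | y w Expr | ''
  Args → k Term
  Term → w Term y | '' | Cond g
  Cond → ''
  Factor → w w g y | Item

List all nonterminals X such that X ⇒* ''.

Directly nullable (have an ''-production): Item, Term, Cond.
Expr → Factor with every symbol nullable, so Expr is nullable.
Factor → Item with every symbol nullable, so Factor is nullable.
No other nonterminal has a production whose RHS symbols are all nullable.

{ Cond, Expr, Factor, Item, Term }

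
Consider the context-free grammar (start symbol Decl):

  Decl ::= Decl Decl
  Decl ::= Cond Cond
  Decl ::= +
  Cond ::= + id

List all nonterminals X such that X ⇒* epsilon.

No nonterminal has an empty production or an RHS whose symbols are all nullable.

{ } (none)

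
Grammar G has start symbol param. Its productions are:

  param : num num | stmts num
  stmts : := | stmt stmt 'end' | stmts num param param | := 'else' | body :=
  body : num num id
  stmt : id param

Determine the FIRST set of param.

{ :=, id, num }

param : num num contributes {num}.
From param : stmts num: add FIRST(stmts) = { :=, id, num }.
Union: FIRST(param) = { :=, id, num }.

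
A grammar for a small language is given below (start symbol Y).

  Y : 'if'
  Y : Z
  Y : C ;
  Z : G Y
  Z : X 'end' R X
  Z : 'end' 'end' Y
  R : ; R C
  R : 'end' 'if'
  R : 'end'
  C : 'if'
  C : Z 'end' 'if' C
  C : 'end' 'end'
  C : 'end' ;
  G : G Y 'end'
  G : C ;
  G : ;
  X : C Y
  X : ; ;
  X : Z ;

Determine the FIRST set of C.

{ 'end', 'if', ; }

C : 'if' contributes {'if'}.
From C : Z 'end' 'if' C: add FIRST(Z) = { 'end', 'if', ; }.
C : 'end' 'end' contributes {'end'}.
C : 'end' ; contributes {'end'}.
Union: FIRST(C) = { 'end', 'if', ; }.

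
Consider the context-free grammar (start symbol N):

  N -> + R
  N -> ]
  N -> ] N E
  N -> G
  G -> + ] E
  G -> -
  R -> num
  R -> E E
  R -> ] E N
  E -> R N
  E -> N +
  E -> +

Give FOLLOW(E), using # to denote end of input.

In N -> ] N E: E is at the end, add FOLLOW(N) = { #, +, -, ], num }.
In G -> + ] E: E is at the end, add FOLLOW(G) = { #, +, -, ], num }.
In R -> E E: add FIRST(E) = { +, -, ], num }.
In R -> E E: E is at the end, add FOLLOW(R) = { #, +, -, ], num }.
In R -> ] E N: add FIRST(N) = { +, -, ] }.
Union: FOLLOW(E) = { #, +, -, ], num }.

{ #, +, -, ], num }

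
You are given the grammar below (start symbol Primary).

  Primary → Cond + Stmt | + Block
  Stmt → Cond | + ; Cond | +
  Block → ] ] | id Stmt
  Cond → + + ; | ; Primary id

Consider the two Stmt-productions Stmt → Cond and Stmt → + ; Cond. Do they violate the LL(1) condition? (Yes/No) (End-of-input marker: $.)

Yes

FIRST(Cond) = { +, ; } and FIRST(+ ; Cond) = { + }.
Both contain +, so the two alternatives are not disjoint — LL(1) conflict.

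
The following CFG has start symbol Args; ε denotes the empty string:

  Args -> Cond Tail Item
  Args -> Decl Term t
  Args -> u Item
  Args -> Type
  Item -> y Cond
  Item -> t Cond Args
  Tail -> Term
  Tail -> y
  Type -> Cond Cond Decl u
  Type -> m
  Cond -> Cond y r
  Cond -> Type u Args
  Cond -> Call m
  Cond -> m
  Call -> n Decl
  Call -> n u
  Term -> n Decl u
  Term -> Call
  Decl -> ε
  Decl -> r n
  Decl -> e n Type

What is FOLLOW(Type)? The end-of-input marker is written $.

{ $, e, m, n, r, t, u, y }

In Args -> Type: Type is at the end, add FOLLOW(Args) = { $, e, m, n, r, u, y }.
In Cond -> Type u Args: add FIRST(u Args) = { u }.
In Decl -> e n Type: Type is at the end, add FOLLOW(Decl) = { m, n, t, u, y }.
Union: FOLLOW(Type) = { $, e, m, n, r, t, u, y }.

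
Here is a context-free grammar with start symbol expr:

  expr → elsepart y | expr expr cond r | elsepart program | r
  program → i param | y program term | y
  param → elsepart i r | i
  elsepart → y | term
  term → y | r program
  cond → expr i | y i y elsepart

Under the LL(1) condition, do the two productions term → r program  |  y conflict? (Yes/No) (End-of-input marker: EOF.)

FIRST(r program) = { r } and FIRST(y) = { y }.
The FIRST sets are disjoint and neither alternative is nullable — no conflict.

No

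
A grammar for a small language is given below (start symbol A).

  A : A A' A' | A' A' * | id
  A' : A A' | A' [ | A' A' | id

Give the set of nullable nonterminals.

No nonterminal has an empty production or an RHS whose symbols are all nullable.

{ } (none)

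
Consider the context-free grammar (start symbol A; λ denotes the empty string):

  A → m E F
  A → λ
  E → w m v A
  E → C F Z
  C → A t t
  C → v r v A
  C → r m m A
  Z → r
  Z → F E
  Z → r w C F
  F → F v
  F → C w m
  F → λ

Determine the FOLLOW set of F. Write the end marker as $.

{ $, m, r, t, v, w }

In A → m E F: F is at the end, add FOLLOW(A) = { $, m, r, t, v, w }.
In E → C F Z: add FIRST(Z) = { m, r, t, v, w }.
In Z → F E: add FIRST(E) = { m, r, t, v, w }.
In Z → r w C F: F is at the end, add FOLLOW(Z) = { $, m, r, t, v, w }.
In F → F v: add FIRST(v) = { v }.
Union: FOLLOW(F) = { $, m, r, t, v, w }.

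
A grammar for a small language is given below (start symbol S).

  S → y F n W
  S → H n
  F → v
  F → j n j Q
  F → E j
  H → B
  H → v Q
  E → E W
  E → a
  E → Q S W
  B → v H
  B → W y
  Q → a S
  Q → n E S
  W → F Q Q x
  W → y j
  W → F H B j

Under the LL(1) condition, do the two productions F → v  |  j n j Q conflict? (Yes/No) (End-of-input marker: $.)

FIRST(v) = { v } and FIRST(j n j Q) = { j }.
The FIRST sets are disjoint and neither alternative is nullable — no conflict.

No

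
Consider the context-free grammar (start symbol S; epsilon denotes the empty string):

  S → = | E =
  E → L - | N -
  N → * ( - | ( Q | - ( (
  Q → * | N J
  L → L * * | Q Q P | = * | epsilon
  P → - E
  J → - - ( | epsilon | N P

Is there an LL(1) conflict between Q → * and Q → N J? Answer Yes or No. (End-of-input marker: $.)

FIRST(*) = { * } and FIRST(N J) = { (, *, - }.
Both contain *, so the two alternatives are not disjoint — LL(1) conflict.

Yes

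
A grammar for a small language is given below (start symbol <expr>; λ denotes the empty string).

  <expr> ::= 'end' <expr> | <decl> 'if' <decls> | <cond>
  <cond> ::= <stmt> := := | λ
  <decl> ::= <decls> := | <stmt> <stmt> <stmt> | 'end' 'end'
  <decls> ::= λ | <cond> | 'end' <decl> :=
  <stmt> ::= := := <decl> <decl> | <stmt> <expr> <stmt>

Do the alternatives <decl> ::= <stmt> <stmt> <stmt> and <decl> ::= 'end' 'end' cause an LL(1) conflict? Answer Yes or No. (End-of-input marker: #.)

FIRST(<stmt> <stmt> <stmt>) = { := } and FIRST('end' 'end') = { 'end' }.
The FIRST sets are disjoint and neither alternative is nullable — no conflict.

No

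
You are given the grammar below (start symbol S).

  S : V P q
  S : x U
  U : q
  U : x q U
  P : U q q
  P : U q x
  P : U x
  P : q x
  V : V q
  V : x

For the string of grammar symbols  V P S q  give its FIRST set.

{ x }

Add FIRST(V) = { x }; V is not nullable, stop.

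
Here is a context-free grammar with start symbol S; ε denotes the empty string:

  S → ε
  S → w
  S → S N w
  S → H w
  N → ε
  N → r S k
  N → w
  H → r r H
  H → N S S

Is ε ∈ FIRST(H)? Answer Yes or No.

H → N S S and each of N, S, S is nullable, so H ⇒* ε.

Yes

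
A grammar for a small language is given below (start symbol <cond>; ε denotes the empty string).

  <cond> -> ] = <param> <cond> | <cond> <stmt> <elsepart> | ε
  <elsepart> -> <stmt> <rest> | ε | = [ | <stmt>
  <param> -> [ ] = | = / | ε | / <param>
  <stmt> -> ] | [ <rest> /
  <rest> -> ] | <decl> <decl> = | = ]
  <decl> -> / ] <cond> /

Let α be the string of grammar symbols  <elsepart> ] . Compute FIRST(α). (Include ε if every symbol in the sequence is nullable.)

Add FIRST(<elsepart>)\{ε} = { =, [, ] }; <elsepart> is nullable, continue.
] is a terminal; add {]} and stop.

{ =, [, ] }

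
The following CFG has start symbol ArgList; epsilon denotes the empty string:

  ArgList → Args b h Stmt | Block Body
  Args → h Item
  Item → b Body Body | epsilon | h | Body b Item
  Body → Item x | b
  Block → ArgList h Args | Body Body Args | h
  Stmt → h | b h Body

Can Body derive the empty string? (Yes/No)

No

Nullable nonterminals: Item.
No production of Body has an RHS whose symbols are all nullable, so Body is not nullable.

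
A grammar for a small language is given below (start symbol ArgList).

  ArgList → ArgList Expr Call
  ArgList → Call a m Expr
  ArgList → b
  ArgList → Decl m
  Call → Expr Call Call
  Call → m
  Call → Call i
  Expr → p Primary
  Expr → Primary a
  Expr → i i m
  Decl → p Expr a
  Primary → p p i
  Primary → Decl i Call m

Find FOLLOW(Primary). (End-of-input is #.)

In Expr → p Primary: Primary is at the end, add FOLLOW(Expr) = { #, a, i, m, p }.
In Expr → Primary a: add FIRST(a) = { a }.
Union: FOLLOW(Primary) = { #, a, i, m, p }.

{ #, a, i, m, p }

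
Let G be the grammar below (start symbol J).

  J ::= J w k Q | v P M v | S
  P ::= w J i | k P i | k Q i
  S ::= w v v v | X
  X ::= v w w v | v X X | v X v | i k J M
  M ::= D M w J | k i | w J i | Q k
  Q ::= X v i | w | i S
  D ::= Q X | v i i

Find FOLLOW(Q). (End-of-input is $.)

In J ::= J w k Q: Q is at the end, add FOLLOW(J) = { $, i, k, v, w }.
In P ::= k Q i: add FIRST(i) = { i }.
In M ::= Q k: add FIRST(k) = { k }.
In D ::= Q X: add FIRST(X) = { i, v }.
Union: FOLLOW(Q) = { $, i, k, v, w }.

{ $, i, k, v, w }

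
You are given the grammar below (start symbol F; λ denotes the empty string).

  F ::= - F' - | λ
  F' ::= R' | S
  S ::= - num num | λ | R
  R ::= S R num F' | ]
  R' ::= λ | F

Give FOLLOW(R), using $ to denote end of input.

In S ::= R: R is at the end, add FOLLOW(S) = { -, ], num }.
In R ::= S R num F': add FIRST(num F') = { num }.
Union: FOLLOW(R) = { -, ], num }.

{ -, ], num }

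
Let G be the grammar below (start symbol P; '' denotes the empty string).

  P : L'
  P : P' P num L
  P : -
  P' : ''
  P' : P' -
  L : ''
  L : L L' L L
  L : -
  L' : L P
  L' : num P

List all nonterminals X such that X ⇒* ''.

Directly nullable (have an ''-production): P', L.
No other nonterminal has a production whose RHS symbols are all nullable.

{ L, P' }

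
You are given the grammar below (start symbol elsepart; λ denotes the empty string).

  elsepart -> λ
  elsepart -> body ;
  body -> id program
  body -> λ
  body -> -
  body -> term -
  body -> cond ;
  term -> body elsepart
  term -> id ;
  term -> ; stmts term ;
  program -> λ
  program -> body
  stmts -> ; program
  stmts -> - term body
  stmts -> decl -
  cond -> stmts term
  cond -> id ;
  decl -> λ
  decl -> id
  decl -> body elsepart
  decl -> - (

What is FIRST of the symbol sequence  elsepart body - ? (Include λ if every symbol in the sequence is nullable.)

Add FIRST(elsepart)\{λ} = { -, ;, id }; elsepart is nullable, continue.
Add FIRST(body)\{λ} = { -, ;, id }; body is nullable, continue.
- is a terminal; add {-} and stop.

{ -, ;, id }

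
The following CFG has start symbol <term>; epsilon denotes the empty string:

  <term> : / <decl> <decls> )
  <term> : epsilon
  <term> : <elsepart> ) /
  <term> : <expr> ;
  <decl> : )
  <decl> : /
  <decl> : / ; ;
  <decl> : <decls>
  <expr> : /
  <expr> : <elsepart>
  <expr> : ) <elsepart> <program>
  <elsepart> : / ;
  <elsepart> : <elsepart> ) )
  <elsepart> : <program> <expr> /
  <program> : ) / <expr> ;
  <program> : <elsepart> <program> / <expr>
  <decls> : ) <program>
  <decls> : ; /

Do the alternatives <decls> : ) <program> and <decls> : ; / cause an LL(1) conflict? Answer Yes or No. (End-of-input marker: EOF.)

No

FIRST() <program>) = { ) } and FIRST(; /) = { ; }.
The FIRST sets are disjoint and neither alternative is nullable — no conflict.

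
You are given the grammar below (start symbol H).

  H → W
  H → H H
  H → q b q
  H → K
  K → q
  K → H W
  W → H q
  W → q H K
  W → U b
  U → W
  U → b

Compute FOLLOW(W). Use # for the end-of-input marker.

In H → W: W is at the end, add FOLLOW(H) = { #, b, q }.
In K → H W: W is at the end, add FOLLOW(K) = { #, b, q }.
In U → W: W is at the end, add FOLLOW(U) = { b }.
Union: FOLLOW(W) = { #, b, q }.

{ #, b, q }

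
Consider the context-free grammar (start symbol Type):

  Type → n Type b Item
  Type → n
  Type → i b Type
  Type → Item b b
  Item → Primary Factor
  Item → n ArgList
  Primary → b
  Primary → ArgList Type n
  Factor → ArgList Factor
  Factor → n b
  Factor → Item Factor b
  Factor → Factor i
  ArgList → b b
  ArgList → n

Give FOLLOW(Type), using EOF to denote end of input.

Type is the start symbol, so EOF ∈ FOLLOW(Type).
In Type → n Type b Item: add FIRST(b Item) = { b }.
In Type → i b Type: Type is at the end, add FOLLOW(Type) = { EOF, b, n }.
In Primary → ArgList Type n: add FIRST(n) = { n }.
Union: FOLLOW(Type) = { EOF, b, n }.

{ EOF, b, n }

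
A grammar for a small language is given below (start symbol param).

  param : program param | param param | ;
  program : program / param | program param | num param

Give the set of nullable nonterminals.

No nonterminal has an empty production or an RHS whose symbols are all nullable.

{ } (none)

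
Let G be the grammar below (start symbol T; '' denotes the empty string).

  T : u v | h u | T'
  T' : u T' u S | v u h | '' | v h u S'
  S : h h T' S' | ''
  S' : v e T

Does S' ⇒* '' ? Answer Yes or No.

Nullable nonterminals: S, T, T'.
No production of S' has an RHS whose symbols are all nullable, so S' is not nullable.

No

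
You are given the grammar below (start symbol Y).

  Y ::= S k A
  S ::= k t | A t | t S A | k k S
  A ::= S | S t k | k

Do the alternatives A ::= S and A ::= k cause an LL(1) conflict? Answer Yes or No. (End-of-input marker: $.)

Yes

FIRST(S) = { k, t } and FIRST(k) = { k }.
Both contain k, so the two alternatives are not disjoint — LL(1) conflict.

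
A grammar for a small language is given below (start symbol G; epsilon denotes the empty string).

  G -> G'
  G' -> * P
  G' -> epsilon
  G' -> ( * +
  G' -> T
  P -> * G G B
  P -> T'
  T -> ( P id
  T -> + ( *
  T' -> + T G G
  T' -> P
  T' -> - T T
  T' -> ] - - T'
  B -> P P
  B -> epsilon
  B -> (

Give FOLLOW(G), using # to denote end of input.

G is the start symbol, so # ∈ FOLLOW(G).
In P -> * G G B: add FIRST(G B)\{epsilon} = { (, *, +, -, ] }.
  Since G B is nullable, also add FOLLOW(P) = { #, (, *, +, -, ], id }.
In P -> * G G B: add FIRST(B)\{epsilon} = { (, *, +, -, ] }.
  Since B is nullable, also add FOLLOW(P) = { #, (, *, +, -, ], id }.
In T' -> + T G G: add FIRST(G)\{epsilon} = { (, *, + }.
  Since G is nullable, also add FOLLOW(T') = { #, (, *, +, -, ], id }.
In T' -> + T G G: G is at the end, add FOLLOW(T') = { #, (, *, +, -, ], id }.
Union: FOLLOW(G) = { #, (, *, +, -, ], id }.

{ #, (, *, +, -, ], id }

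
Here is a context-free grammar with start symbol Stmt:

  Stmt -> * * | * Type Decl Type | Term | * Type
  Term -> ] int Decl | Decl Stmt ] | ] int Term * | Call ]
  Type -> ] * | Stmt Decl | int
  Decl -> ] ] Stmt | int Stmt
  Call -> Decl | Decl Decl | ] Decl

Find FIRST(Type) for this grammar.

Type -> ] * contributes {]}.
From Type -> Stmt Decl: add FIRST(Stmt) = { *, ], int }.
Type -> int contributes {int}.
Union: FIRST(Type) = { *, ], int }.

{ *, ], int }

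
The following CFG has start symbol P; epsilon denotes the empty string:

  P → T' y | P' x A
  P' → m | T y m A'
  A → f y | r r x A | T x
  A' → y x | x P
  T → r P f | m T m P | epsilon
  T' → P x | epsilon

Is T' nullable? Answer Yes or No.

Yes

T' has an epsilon-production, so T' ⇒ epsilon.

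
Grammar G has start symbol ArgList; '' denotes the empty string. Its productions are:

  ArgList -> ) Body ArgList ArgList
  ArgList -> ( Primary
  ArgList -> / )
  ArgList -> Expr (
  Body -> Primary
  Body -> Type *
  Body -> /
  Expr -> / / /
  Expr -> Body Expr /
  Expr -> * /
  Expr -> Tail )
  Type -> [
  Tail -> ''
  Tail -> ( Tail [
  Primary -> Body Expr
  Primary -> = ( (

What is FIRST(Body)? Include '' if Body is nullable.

{ /, =, [ }

From Body -> Primary: add FIRST(Primary) = { /, =, [ }.
From Body -> Type *: add FIRST(Type) = { [ }.
Body -> / contributes {/}.
Union: FIRST(Body) = { /, =, [ }.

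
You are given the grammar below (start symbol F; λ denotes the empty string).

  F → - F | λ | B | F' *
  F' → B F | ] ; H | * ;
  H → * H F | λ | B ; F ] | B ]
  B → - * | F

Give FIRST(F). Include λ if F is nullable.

F → - F contributes {-}.
F → λ contributes λ.
From F → B: add FIRST(B) = { *, -, ], λ } (including λ since B is nullable).
From F → F' *: F' nullable, take FIRST(F') ∪ {*} = { *, -, ] }.
Union: FIRST(F) = { *, -, ], λ }.

{ *, -, ], λ }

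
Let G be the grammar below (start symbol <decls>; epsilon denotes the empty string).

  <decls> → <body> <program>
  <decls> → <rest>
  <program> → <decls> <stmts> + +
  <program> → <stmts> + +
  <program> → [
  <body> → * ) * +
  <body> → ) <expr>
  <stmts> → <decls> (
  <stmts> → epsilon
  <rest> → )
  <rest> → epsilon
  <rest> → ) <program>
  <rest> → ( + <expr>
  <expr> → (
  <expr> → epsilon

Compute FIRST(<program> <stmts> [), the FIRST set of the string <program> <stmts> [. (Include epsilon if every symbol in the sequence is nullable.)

{ (, ), *, +, [ }

Add FIRST(<program>) = { (, ), *, +, [ }; <program> is not nullable, stop.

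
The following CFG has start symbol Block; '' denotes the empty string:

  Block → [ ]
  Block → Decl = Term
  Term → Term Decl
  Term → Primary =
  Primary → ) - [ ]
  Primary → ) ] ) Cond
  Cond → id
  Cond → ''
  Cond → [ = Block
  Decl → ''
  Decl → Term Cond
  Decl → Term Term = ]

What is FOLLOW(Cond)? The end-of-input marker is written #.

{ #, ), =, [, id }

In Primary → ) ] ) Cond: Cond is at the end, add FOLLOW(Primary) = { = }.
In Decl → Term Cond: Cond is at the end, add FOLLOW(Decl) = { #, ), =, [, id }.
Union: FOLLOW(Cond) = { #, ), =, [, id }.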